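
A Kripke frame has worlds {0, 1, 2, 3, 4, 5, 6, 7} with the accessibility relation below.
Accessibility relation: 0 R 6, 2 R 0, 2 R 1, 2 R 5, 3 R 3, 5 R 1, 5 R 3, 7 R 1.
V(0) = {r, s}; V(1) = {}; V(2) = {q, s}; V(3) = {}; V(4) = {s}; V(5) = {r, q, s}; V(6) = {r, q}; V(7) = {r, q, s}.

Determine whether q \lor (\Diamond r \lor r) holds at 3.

At 3: q is false, \Diamond r \lor r is false, so q \lor (\Diamond r \lor r) is false.
  At 3: \Diamond r is false, r is false, so \Diamond r \lor r is false.
    At 3: \Diamond r requires r at some successor in {3}.
      At 3: r is false.
    So \Diamond r is false at 3.

No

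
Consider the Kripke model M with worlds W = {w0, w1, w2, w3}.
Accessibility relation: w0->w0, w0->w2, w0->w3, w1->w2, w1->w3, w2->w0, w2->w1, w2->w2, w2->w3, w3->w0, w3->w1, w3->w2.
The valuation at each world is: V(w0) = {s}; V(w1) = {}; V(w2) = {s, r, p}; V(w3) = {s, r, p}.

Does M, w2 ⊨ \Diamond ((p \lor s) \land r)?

At w2: \Diamond ((p \lor s) \land r) requires (p \lor s) \land r at some successor in {w0, w1, w2, w3}.
  (p \lor s) \land r holds at w2, so \Diamond ((p \lor s) \land r) is true at w2.

Yes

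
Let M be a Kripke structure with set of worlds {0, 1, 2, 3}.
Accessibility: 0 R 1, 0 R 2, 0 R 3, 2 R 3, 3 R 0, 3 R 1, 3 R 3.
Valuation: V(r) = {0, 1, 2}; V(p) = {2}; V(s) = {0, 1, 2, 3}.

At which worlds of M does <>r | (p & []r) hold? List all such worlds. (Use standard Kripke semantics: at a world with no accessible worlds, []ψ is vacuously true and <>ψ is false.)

Recall that []ψ holds at a world iff ψ holds at every accessible world, and <>ψ holds iff ψ holds at some accessible world.
Let φ = <>r | (p & []r). Evaluate φ at each world:
  0 (successors {1, 2, 3}): φ is true.
  1 (successors ∅): φ is false.
  2 (successors {3}): φ is false.
  3 (successors {0, 1, 3}): φ is true.
For instance, at 0:
  At 0: <>r is true, p & []r is false, so <>r | (p & []r) is true.
    At 0: <>r requires r at some successor in {1, 2, 3}.
      r holds at 1, so <>r is true at 0.
    At 0: p is false, []r is false, so p & []r is false.
      At 0: []r requires r at every successor {1, 2, 3}.
        r fails at 3, so []r is false at 0.
Satisfying worlds: {0, 3}

0, 3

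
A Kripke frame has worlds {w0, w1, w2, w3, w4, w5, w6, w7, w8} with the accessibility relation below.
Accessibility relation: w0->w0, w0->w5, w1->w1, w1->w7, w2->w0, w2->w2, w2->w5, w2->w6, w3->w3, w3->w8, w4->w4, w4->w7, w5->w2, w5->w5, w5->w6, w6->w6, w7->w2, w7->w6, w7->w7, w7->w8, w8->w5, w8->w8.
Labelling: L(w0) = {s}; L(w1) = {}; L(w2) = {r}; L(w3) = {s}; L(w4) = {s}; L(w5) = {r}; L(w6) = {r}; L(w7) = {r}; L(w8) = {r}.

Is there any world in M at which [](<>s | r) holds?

Yes

Let φ = [](<>s | r). Evaluate φ at each world:
  w0 (successors {w0, w5}): φ is true.
  w1 (successors {w1, w7}): φ is false.
  w2 (successors {w0, w2, w5, w6}): φ is true.
  w3 (successors {w3, w8}): φ is true.
  w4 (successors {w4, w7}): φ is true.
  w5 (successors {w2, w5, w6}): φ is true.
  w6 (successors {w6}): φ is true.
  w7 (successors {w2, w6, w7, w8}): φ is true.
  w8 (successors {w5, w8}): φ is true.
Detail at w0 (witness):
  At w0: [](<>s | r) requires <>s | r at every successor {w0, w5}.
      At w0: <>s is true, r is false, so <>s | r is true.
      At w5: <>s is false, r is true, so <>s | r is true.
  So [](<>s | r) is true at w0.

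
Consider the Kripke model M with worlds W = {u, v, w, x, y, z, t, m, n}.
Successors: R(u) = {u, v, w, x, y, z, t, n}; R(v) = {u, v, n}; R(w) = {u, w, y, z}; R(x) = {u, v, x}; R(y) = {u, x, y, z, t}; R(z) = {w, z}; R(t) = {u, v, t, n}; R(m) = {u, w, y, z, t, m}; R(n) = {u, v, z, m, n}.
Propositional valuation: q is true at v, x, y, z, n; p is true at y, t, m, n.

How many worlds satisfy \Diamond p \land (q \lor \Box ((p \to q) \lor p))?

Recall that \Box ψ holds at a world iff ψ holds at every accessible world, and \Diamond ψ holds iff ψ holds at some accessible world.
Let φ = \Diamond p \land (q \lor \Box ((p \to q) \lor p)). Evaluate φ at each world:
  u (successors {u, v, w, x, y, z, t, n}): φ is true.
  v (successors {u, v, n}): φ is true.
  w (successors {u, w, y, z}): φ is true.
  x (successors {u, v, x}): φ is false.
  y (successors {u, x, y, z, t}): φ is true.
  z (successors {w, z}): φ is false.
  t (successors {u, v, t, n}): φ is true.
  m (successors {u, w, y, z, t, m}): φ is true.
  n (successors {u, v, z, m, n}): φ is true.
For instance, at w:
  At w: \Diamond p is true, q \lor \Box ((p \to q) \lor p) is true, so \Diamond p \land (q \lor \Box ((p \to q) \lor p)) is true.
    At w: \Diamond p requires p at some successor in {u, w, y, z}.
      p holds at y, so \Diamond p is true at w.
    At w: q is false, \Box ((p \to q) \lor p) is true, so q \lor \Box ((p \to q) \lor p) is true.
      At w: \Box ((p \to q) \lor p) requires (p \to q) \lor p at every successor {u, w, y, z}.
        At u: (p \to q) \lor p is true.
        At w: (p \to q) \lor p is true.
        At y: (p \to q) \lor p is true.
        At z: (p \to q) \lor p is true.
      So \Box ((p \to q) \lor p) is true at w.
Satisfying worlds: {u, v, w, y, t, m, n}

7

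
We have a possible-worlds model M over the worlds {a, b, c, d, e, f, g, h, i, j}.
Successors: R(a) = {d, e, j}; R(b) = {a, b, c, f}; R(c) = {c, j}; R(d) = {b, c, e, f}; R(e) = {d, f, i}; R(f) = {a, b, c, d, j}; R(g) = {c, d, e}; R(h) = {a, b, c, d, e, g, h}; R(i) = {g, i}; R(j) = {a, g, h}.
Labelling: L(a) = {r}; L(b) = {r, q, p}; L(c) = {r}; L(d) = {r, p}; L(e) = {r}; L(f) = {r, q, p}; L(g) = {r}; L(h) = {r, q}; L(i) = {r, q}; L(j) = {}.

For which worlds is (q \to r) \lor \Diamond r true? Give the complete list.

a, b, c, d, e, f, g, h, i, j

Let φ = (q \to r) \lor \Diamond r. Evaluate φ at each world:
  a (successors {d, e, j}): φ is true.
  b (successors {a, b, c, f}): φ is true.
  c (successors {c, j}): φ is true.
  d (successors {b, c, e, f}): φ is true.
  e (successors {d, f, i}): φ is true.
  f (successors {a, b, c, d, j}): φ is true.
  g (successors {c, d, e}): φ is true.
  h (successors {a, b, c, d, e, g, h}): φ is true.
  i (successors {g, i}): φ is true.
  j (successors {a, g, h}): φ is true.
For instance, at a:
  At a: q \to r is true, \Diamond r is true, so (q \to r) \lor \Diamond r is true.
    At a: \Diamond r requires r at some successor in {d, e, j}.
      r holds at d, so \Diamond r is true at a.
Satisfying worlds: {a, b, c, d, e, f, g, h, i, j}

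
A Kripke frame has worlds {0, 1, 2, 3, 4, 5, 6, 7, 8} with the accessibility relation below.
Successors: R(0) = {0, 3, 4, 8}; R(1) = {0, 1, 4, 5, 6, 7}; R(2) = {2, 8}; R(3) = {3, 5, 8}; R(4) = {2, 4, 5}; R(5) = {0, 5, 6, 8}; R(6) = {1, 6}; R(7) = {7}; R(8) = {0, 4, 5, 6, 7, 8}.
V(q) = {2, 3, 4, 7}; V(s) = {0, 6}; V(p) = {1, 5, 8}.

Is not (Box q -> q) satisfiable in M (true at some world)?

Let φ = not (Box q -> q). Evaluate φ at each world:
  0 (successors {0, 3, 4, 8}): φ is false.
  1 (successors {0, 1, 4, 5, 6, 7}): φ is false.
  2 (successors {2, 8}): φ is false.
  3 (successors {3, 5, 8}): φ is false.
  4 (successors {2, 4, 5}): φ is false.
  5 (successors {0, 5, 6, 8}): φ is false.
  6 (successors {1, 6}): φ is false.
  7 (successors {7}): φ is false.
  8 (successors {0, 4, 5, 6, 7, 8}): φ is false.
For instance, at 1:
  At 1: Box q -> q is true, so not (Box q -> q) is false.
    At 1: Box q is false, q is false, so Box q -> q is true.
      At 1: Box q requires q at every successor {0, 1, 4, 5, 6, 7}.
        q fails at 0, so Box q is false at 1.

No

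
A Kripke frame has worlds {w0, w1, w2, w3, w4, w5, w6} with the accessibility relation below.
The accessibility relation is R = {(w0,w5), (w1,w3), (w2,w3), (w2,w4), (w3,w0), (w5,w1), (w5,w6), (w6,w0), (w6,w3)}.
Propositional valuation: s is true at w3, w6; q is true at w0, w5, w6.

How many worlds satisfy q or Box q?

Let φ = q or Box q. Evaluate φ at each world:
  w0 (successors {w5}): φ is true.
  w1 (successors {w3}): φ is false.
  w2 (successors {w3, w4}): φ is false.
  w3 (successors {w0}): φ is true.
  w4 (successors ∅): φ is true.
  w5 (successors {w1, w6}): φ is true.
  w6 (successors {w0, w3}): φ is true.
For instance, at w1:
  At w1: q is false, Box q is false, so q or Box q is false.
    At w1: Box q requires q at every successor {w3}.
      q fails at w3, so Box q is false at w1.
Satisfying worlds: {w0, w3, w4, w5, w6}

5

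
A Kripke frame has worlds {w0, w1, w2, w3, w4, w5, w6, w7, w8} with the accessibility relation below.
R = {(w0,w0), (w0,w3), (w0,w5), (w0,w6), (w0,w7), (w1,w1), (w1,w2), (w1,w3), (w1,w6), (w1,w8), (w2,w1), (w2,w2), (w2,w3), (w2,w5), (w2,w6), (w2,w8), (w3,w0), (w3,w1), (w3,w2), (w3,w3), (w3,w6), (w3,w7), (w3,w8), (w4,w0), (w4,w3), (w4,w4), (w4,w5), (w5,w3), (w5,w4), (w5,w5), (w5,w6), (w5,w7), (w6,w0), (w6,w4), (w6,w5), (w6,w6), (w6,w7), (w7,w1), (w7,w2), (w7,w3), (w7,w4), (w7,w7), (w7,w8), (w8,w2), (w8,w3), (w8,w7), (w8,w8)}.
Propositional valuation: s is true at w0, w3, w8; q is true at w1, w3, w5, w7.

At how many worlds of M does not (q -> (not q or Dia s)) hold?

0

Recall that Dia ψ holds at a world iff ψ holds at some accessible world.
Let φ = not (q -> (not q or Dia s)). Evaluate φ at each world:
  w0 (successors {w0, w3, w5, w6, w7}): φ is false.
  w1 (successors {w1, w2, w3, w6, w8}): φ is false.
  w2 (successors {w1, w2, w3, w5, w6, w8}): φ is false.
  w3 (successors {w0, w1, w2, w3, w6, w7, w8}): φ is false.
  w4 (successors {w0, w3, w4, w5}): φ is false.
  w5 (successors {w3, w4, w5, w6, w7}): φ is false.
  w6 (successors {w0, w4, w5, w6, w7}): φ is false.
  w7 (successors {w1, w2, w3, w4, w7, w8}): φ is false.
  w8 (successors {w2, w3, w7, w8}): φ is false.
For instance, at w7:
  At w7: q -> (not q or Dia s) is true, so not (q -> (not q or Dia s)) is false.
    At w7: q is true, not q or Dia s is true, so q -> (not q or Dia s) is true.
      At w7: not q is false, Dia s is true, so not q or Dia s is true.
Satisfying worlds: none.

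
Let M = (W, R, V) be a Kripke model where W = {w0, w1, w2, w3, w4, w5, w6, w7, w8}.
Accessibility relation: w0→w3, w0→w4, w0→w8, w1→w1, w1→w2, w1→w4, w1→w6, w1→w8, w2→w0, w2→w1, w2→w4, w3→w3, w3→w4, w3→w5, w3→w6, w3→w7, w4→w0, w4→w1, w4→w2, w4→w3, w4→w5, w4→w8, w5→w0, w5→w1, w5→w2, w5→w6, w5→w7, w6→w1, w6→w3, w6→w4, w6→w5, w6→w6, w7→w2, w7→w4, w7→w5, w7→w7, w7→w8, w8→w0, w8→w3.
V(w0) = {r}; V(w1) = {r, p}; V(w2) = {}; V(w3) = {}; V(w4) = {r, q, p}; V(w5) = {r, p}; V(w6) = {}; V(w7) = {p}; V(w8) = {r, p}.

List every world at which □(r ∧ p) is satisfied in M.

Recall that □ψ holds at a world iff ψ holds at every accessible world, and ◇ψ holds iff ψ holds at some accessible world.
Let φ = □(r ∧ p). Evaluate φ at each world:
  w0 (successors {w3, w4, w8}): φ is false.
  w1 (successors {w1, w2, w4, w6, w8}): φ is false.
  w2 (successors {w0, w1, w4}): φ is false.
  w3 (successors {w3, w4, w5, w6, w7}): φ is false.
  w4 (successors {w0, w1, w2, w3, w5, w8}): φ is false.
  w5 (successors {w0, w1, w2, w6, w7}): φ is false.
  w6 (successors {w1, w3, w4, w5, w6}): φ is false.
  w7 (successors {w2, w4, w5, w7, w8}): φ is false.
  w8 (successors {w0, w3}): φ is false.
For instance, at w2:
  At w2: □(r ∧ p) requires r ∧ p at every successor {w0, w1, w4}.
    r ∧ p fails at w0, so □(r ∧ p) is false at w2.
Satisfying worlds: none.

none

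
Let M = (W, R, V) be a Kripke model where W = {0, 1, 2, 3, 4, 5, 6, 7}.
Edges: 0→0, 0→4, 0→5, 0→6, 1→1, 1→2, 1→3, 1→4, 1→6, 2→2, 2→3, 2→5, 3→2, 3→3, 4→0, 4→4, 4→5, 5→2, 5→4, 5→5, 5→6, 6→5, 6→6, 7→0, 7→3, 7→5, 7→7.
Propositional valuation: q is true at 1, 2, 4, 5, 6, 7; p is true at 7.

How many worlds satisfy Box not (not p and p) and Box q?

Let φ = Box not (not p and p) and Box q. Evaluate φ at each world:
  0 (successors {0, 4, 5, 6}): φ is false.
  1 (successors {1, 2, 3, 4, 6}): φ is false.
  2 (successors {2, 3, 5}): φ is false.
  3 (successors {2, 3}): φ is false.
  4 (successors {0, 4, 5}): φ is false.
  5 (successors {2, 4, 5, 6}): φ is true.
  6 (successors {5, 6}): φ is true.
  7 (successors {0, 3, 5, 7}): φ is false.
For instance, at 3:
  At 3: Box not (not p and p) is true, Box q is false, so Box not (not p and p) and Box q is false.
    At 3: Box not (not p and p) requires not (not p and p) at every successor {2, 3}.
      At 2: not (not p and p) is true.
      At 3: not (not p and p) is true.
    So Box not (not p and p) is true at 3.
    At 3: Box q requires q at every successor {2, 3}.
      q fails at 3, so Box q is false at 3.
Satisfying worlds: {5, 6}

2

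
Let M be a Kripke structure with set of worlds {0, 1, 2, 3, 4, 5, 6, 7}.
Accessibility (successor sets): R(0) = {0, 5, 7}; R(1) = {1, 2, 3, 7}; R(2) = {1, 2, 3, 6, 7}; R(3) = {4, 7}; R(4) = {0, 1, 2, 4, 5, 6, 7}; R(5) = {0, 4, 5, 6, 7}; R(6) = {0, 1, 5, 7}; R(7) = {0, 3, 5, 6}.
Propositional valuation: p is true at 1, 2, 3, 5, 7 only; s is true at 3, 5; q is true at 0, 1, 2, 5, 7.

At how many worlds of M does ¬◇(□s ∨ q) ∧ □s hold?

0

Let φ = ¬◇(□s ∨ q) ∧ □s. Evaluate φ at each world:
  0 (successors {0, 5, 7}): φ is false.
  1 (successors {1, 2, 3, 7}): φ is false.
  2 (successors {1, 2, 3, 6, 7}): φ is false.
  3 (successors {4, 7}): φ is false.
  4 (successors {0, 1, 2, 4, 5, 6, 7}): φ is false.
  5 (successors {0, 4, 5, 6, 7}): φ is false.
  6 (successors {0, 1, 5, 7}): φ is false.
  7 (successors {0, 3, 5, 6}): φ is false.
For instance, at 3:
  At 3: ¬◇(□s ∨ q) is false, □s is false, so ¬◇(□s ∨ q) ∧ □s is false.
    At 3: ◇(□s ∨ q) is true, so ¬◇(□s ∨ q) is false.
      At 3: ◇(□s ∨ q) requires □s ∨ q at some successor in {4, 7}.
        □s ∨ q holds at 7, so ◇(□s ∨ q) is true at 3.
    At 3: □s requires s at every successor {4, 7}.
      s fails at 4, so □s is false at 3.
Satisfying worlds: none.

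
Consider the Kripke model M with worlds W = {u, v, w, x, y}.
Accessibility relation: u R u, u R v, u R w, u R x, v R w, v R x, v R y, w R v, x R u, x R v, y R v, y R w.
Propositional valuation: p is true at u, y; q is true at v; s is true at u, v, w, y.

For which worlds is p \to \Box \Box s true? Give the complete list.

v, w, x

Let φ = p \to \Box \Box s. Evaluate φ at each world:
  u (successors {u, v, w, x}): φ is false.
  v (successors {w, x, y}): φ is true.
  w (successors {v}): φ is true.
  x (successors {u, v}): φ is true.
  y (successors {v, w}): φ is false.
For instance, at w:
  At w: p is false, \Box \Box s is false, so p \to \Box \Box s is true.
    At w: \Box \Box s requires \Box s at every successor {v}.
      \Box s fails at v, so \Box \Box s is false at w.
Satisfying worlds: {v, w, x}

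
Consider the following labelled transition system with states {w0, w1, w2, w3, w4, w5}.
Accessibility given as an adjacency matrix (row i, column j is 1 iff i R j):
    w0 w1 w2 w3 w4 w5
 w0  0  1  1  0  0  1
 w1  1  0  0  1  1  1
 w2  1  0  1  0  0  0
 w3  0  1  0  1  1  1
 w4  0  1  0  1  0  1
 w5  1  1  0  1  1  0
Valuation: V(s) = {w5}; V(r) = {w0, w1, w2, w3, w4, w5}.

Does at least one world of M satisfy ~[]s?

Let φ = ~[]s. Evaluate φ at each world:
  w0 (successors {w1, w2, w5}): φ is true.
  w1 (successors {w0, w3, w4, w5}): φ is true.
  w2 (successors {w0, w2}): φ is true.
  w3 (successors {w1, w3, w4, w5}): φ is true.
  w4 (successors {w1, w3, w5}): φ is true.
  w5 (successors {w0, w1, w3, w4}): φ is true.
Detail at w0 (witness):
  At w0: []s is false, so ~[]s is true.
    At w0: []s requires s at every successor {w1, w2, w5}.
      s fails at w1, so []s is false at w0.

Yes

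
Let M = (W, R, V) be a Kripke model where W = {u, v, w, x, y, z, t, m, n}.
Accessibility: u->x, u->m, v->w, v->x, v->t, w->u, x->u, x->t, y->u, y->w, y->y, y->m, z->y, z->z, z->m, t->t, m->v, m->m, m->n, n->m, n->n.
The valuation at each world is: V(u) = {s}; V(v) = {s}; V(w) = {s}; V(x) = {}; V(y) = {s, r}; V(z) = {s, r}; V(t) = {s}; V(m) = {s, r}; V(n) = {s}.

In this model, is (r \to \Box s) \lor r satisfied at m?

Recall that \Box ψ holds at a world iff ψ holds at every accessible world, and \Diamond ψ holds iff ψ holds at some accessible world.
At m: r \to \Box s is true, r is true, so (r \to \Box s) \lor r is true.
  At m: r is true, \Box s is true, so r \to \Box s is true.
    At m: \Box s requires s at every successor {v, m, n}.
      At v: s is true.
      At m: s is true.
      At n: s is true.
    So \Box s is true at m.

Yes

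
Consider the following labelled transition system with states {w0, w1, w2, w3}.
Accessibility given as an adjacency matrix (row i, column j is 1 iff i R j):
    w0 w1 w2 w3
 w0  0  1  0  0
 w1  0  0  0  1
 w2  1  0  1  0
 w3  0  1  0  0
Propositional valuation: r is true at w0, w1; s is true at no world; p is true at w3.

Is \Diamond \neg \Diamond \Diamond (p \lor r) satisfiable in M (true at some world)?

Let φ = \Diamond \neg \Diamond \Diamond (p \lor r). Evaluate φ at each world:
  w0 (successors {w1}): φ is false.
  w1 (successors {w3}): φ is false.
  w2 (successors {w0, w2}): φ is false.
  w3 (successors {w1}): φ is false.
For instance, at w2:
  At w2: \Diamond \neg \Diamond \Diamond (p \lor r) requires \neg \Diamond \Diamond (p \lor r) at some successor in {w0, w2}.
    At w0: \neg \Diamond \Diamond (p \lor r) is false.
    At w2: \neg \Diamond \Diamond (p \lor r) is false.
  So \Diamond \neg \Diamond \Diamond (p \lor r) is false at w2.

No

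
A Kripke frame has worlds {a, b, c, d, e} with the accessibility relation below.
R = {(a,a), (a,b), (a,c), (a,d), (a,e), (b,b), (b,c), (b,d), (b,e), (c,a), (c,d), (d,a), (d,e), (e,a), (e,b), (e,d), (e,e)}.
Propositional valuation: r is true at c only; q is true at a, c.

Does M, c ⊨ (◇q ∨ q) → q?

Yes

Recall that ◇ψ holds at a world iff ψ holds at some accessible world.
At c: ◇q ∨ q is true, q is true, so (◇q ∨ q) → q is true.
  At c: ◇q is true, q is true, so ◇q ∨ q is true.
    At c: ◇q requires q at some successor in {a, d}.
      q holds at a, so ◇q is true at c.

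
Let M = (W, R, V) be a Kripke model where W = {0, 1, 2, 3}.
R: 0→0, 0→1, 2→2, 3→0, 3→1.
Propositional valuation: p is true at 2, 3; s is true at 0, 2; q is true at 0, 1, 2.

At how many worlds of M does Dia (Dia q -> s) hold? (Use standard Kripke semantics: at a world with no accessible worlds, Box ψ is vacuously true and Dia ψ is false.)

Let φ = Dia (Dia q -> s). Evaluate φ at each world:
  0 (successors {0, 1}): φ is true.
  1 (successors ∅): φ is false.
  2 (successors {2}): φ is true.
  3 (successors {0, 1}): φ is true.
For instance, at 3:
  At 3: Dia (Dia q -> s) requires Dia q -> s at some successor in {0, 1}.
    Dia q -> s holds at 0, so Dia (Dia q -> s) is true at 3.
      At 0: Dia q is true, s is true, so Dia q -> s is true.
Satisfying worlds: {0, 2, 3}

3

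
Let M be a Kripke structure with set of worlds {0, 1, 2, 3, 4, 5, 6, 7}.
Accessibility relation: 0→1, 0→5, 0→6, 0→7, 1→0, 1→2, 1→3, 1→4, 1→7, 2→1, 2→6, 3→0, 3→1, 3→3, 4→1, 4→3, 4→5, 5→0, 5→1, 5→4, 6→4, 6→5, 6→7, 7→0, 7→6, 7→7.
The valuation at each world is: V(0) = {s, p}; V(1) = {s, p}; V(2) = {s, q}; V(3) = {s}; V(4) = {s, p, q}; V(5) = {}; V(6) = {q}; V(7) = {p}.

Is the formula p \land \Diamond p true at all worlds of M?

Let φ = p \land \Diamond p. Evaluate φ at each world:
  0 (successors {1, 5, 6, 7}): φ is true.
  1 (successors {0, 2, 3, 4, 7}): φ is true.
  2 (successors {1, 6}): φ is false.
  3 (successors {0, 1, 3}): φ is false.
  4 (successors {1, 3, 5}): φ is true.
  5 (successors {0, 1, 4}): φ is false.
  6 (successors {4, 5, 7}): φ is false.
  7 (successors {0, 6, 7}): φ is true.
Detail at 2 (counterexample):
  At 2: p is false, \Diamond p is true, so p \land \Diamond p is false.
    At 2: \Diamond p requires p at some successor in {1, 6}.
      p holds at 1, so \Diamond p is true at 2.

No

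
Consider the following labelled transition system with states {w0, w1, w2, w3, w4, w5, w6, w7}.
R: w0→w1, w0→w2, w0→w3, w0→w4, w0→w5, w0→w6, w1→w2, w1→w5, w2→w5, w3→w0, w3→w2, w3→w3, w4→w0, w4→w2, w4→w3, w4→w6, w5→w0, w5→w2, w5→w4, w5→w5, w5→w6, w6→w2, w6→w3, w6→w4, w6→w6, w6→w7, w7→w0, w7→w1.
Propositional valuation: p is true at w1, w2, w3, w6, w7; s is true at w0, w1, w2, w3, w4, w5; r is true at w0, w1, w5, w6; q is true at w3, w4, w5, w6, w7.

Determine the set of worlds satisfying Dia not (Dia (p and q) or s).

w6

Recall that Dia ψ holds at a world iff ψ holds at some accessible world.
Let φ = Dia not (Dia (p and q) or s). Evaluate φ at each world:
  w0 (successors {w1, w2, w3, w4, w5, w6}): φ is false.
  w1 (successors {w2, w5}): φ is false.
  w2 (successors {w5}): φ is false.
  w3 (successors {w0, w2, w3}): φ is false.
  w4 (successors {w0, w2, w3, w6}): φ is false.
  w5 (successors {w0, w2, w4, w5, w6}): φ is false.
  w6 (successors {w2, w3, w4, w6, w7}): φ is true.
  w7 (successors {w0, w1}): φ is false.
For instance, at w4:
  At w4: Dia not (Dia (p and q) or s) requires not (Dia (p and q) or s) at some successor in {w0, w2, w3, w6}.
    At w0: not (Dia (p and q) or s) is false.
    At w2: not (Dia (p and q) or s) is false.
    At w3: not (Dia (p and q) or s) is false.
    At w6: not (Dia (p and q) or s) is false.
  So Dia not (Dia (p and q) or s) is false at w4.
Satisfying worlds: {w6}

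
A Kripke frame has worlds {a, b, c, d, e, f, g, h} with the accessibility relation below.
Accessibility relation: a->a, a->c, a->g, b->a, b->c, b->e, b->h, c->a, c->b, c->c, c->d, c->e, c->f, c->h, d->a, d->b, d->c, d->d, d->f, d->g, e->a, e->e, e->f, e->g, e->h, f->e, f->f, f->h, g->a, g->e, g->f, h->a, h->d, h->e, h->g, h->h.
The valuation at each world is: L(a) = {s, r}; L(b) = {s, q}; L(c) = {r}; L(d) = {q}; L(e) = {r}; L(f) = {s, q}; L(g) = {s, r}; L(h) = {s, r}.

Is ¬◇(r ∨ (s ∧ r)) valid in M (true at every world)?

No

Recall that ◇ψ holds at a world iff ψ holds at some accessible world.
Let φ = ¬◇(r ∨ (s ∧ r)). Evaluate φ at each world:
  a (successors {a, c, g}): φ is false.
  b (successors {a, c, e, h}): φ is false.
  c (successors {a, b, c, d, e, f, h}): φ is false.
  d (successors {a, b, c, d, f, g}): φ is false.
  e (successors {a, e, f, g, h}): φ is false.
  f (successors {e, f, h}): φ is false.
  g (successors {a, e, f}): φ is false.
  h (successors {a, d, e, g, h}): φ is false.
Detail at a (counterexample):
  At a: ◇(r ∨ (s ∧ r)) is true, so ¬◇(r ∨ (s ∧ r)) is false.
    At a: ◇(r ∨ (s ∧ r)) requires r ∨ (s ∧ r) at some successor in {a, c, g}.
      r ∨ (s ∧ r) holds at a, so ◇(r ∨ (s ∧ r)) is true at a.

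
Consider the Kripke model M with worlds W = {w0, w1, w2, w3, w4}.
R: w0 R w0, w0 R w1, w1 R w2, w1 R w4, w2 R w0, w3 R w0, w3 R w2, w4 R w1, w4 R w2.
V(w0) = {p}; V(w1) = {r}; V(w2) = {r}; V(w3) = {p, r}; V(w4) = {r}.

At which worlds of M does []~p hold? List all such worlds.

Recall that []ψ holds at a world iff ψ holds at every accessible world, and <>ψ holds iff ψ holds at some accessible world.
Let φ = []~p. Evaluate φ at each world:
  w0 (successors {w0, w1}): φ is false.
  w1 (successors {w2, w4}): φ is true.
  w2 (successors {w0}): φ is false.
  w3 (successors {w0, w2}): φ is false.
  w4 (successors {w1, w2}): φ is true.
For instance, at w1:
  At w1: []~p requires ~p at every successor {w2, w4}.
    At w2: ~p is true.
    At w4: ~p is true.
  So []~p is true at w1.
Satisfying worlds: {w1, w4}

w1, w4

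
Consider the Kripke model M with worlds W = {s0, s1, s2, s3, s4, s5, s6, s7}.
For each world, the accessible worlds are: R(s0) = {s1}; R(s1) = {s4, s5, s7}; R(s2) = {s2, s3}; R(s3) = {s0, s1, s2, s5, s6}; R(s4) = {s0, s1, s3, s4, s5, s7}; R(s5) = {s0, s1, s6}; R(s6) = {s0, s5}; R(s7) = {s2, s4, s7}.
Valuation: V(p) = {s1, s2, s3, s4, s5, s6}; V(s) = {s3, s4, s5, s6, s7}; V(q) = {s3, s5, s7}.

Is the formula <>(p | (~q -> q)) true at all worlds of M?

Yes

Let φ = <>(p | (~q -> q)). Evaluate φ at each world:
  s0 (successors {s1}): φ is true.
  s1 (successors {s4, s5, s7}): φ is true.
  s2 (successors {s2, s3}): φ is true.
  s3 (successors {s0, s1, s2, s5, s6}): φ is true.
  s4 (successors {s0, s1, s3, s4, s5, s7}): φ is true.
  s5 (successors {s0, s1, s6}): φ is true.
  s6 (successors {s0, s5}): φ is true.
  s7 (successors {s2, s4, s7}): φ is true.
For instance, at s7:
  At s7: <>(p | (~q -> q)) requires p | (~q -> q) at some successor in {s2, s4, s7}.
    p | (~q -> q) holds at s2, so <>(p | (~q -> q)) is true at s7.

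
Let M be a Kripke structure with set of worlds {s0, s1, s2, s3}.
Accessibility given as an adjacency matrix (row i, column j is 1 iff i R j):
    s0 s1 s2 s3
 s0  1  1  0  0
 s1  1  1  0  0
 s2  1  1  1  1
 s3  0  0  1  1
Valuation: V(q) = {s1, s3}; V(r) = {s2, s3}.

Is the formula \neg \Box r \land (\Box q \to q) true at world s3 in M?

At s3: \neg \Box r is false, \Box q \to q is true, so \neg \Box r \land (\Box q \to q) is false.
  At s3: \Box r is true, so \neg \Box r is false.
    At s3: \Box r requires r at every successor {s2, s3}.
      At s2: r is true.
      At s3: r is true.
    So \Box r is true at s3.
  At s3: \Box q is false, q is true, so \Box q \to q is true.
    At s3: \Box q requires q at every successor {s2, s3}.
      q fails at s2, so \Box q is false at s3.

No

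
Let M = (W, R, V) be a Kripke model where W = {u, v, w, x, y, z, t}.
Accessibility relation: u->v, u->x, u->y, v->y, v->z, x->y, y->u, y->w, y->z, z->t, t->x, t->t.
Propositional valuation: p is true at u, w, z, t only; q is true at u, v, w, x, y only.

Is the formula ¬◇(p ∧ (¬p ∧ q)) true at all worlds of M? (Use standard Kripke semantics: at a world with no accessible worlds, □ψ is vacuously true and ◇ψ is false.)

Let φ = ¬◇(p ∧ (¬p ∧ q)). Evaluate φ at each world:
  u (successors {v, x, y}): φ is true.
  v (successors {y, z}): φ is true.
  w (successors ∅): φ is true.
  x (successors {y}): φ is true.
  y (successors {u, w, z}): φ is true.
  z (successors {t}): φ is true.
  t (successors {x, t}): φ is true.
For instance, at t:
  At t: ◇(p ∧ (¬p ∧ q)) is false, so ¬◇(p ∧ (¬p ∧ q)) is true.
    At t: ◇(p ∧ (¬p ∧ q)) requires p ∧ (¬p ∧ q) at some successor in {x, t}.
      At x: p ∧ (¬p ∧ q) is false.
      At t: p ∧ (¬p ∧ q) is false.
    So ◇(p ∧ (¬p ∧ q)) is false at t.

Yes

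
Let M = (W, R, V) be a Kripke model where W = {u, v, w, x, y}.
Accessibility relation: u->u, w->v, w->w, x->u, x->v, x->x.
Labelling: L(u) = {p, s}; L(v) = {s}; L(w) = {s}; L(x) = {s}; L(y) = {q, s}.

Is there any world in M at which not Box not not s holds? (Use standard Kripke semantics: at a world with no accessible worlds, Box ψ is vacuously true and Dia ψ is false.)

No

Recall that Box ψ holds at a world iff ψ holds at every accessible world, and Dia ψ holds iff ψ holds at some accessible world.
Let φ = not Box not not s. Evaluate φ at each world:
  u (successors {u}): φ is false.
  v (successors ∅): φ is false.
  w (successors {v, w}): φ is false.
  x (successors {u, v, x}): φ is false.
  y (successors ∅): φ is false.
For instance, at u:
  At u: Box not not s is true, so not Box not not s is false.
    At u: Box not not s requires not not s at every successor {u}.
      At u: not not s is true.
    So Box not not s is true at u.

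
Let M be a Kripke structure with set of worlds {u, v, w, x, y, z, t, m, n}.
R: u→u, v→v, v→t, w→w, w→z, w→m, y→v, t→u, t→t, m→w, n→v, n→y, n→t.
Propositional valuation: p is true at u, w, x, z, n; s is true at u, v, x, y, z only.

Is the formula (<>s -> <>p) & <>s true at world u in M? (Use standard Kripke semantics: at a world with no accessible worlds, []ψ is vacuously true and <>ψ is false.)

At u: <>s -> <>p is true, <>s is true, so (<>s -> <>p) & <>s is true.
  At u: <>s is true, <>p is true, so <>s -> <>p is true.
    At u: <>s requires s at some successor in {u}.
      s holds at u, so <>s is true at u.
    At u: <>p requires p at some successor in {u}.
      p holds at u, so <>p is true at u.
  At u: <>s requires s at some successor in {u}.
    s holds at u, so <>s is true at u.

Yes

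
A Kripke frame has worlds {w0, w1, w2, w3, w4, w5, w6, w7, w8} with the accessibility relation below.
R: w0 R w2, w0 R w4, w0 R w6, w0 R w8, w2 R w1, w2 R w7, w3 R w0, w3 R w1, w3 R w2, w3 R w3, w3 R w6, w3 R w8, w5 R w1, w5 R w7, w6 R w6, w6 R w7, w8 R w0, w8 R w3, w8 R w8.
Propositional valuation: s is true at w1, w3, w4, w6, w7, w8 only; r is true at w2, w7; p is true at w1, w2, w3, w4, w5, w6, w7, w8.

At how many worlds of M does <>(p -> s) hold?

6

Recall that <>ψ holds at a world iff ψ holds at some accessible world.
Let φ = <>(p -> s). Evaluate φ at each world:
  w0 (successors {w2, w4, w6, w8}): φ is true.
  w1 (successors ∅): φ is false.
  w2 (successors {w1, w7}): φ is true.
  w3 (successors {w0, w1, w2, w3, w6, w8}): φ is true.
  w4 (successors ∅): φ is false.
  w5 (successors {w1, w7}): φ is true.
  w6 (successors {w6, w7}): φ is true.
  w7 (successors ∅): φ is false.
  w8 (successors {w0, w3, w8}): φ is true.
For instance, at w6:
  At w6: <>(p -> s) requires p -> s at some successor in {w6, w7}.
    p -> s holds at w6, so <>(p -> s) is true at w6.
Satisfying worlds: {w0, w2, w3, w5, w6, w8}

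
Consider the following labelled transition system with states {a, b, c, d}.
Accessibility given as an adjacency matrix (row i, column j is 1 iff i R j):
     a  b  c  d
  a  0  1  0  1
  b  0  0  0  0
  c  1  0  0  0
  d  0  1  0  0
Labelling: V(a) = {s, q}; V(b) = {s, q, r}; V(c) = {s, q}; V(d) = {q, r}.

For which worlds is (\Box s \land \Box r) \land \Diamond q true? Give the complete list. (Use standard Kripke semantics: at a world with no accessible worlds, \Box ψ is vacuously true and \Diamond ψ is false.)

d

Let φ = (\Box s \land \Box r) \land \Diamond q. Evaluate φ at each world:
  a (successors {b, d}): φ is false.
  b (successors ∅): φ is false.
  c (successors {a}): φ is false.
  d (successors {b}): φ is true.
For instance, at d:
  At d: \Box s \land \Box r is true, \Diamond q is true, so (\Box s \land \Box r) \land \Diamond q is true.
    At d: \Box s is true, \Box r is true, so \Box s \land \Box r is true.
      At d: \Box s requires s at every successor {b}.
        At b: s is true.
      So \Box s is true at d.
      At d: \Box r requires r at every successor {b}.
        At b: r is true.
      So \Box r is true at d.
    At d: \Diamond q requires q at some successor in {b}.
      q holds at b, so \Diamond q is true at d.
Satisfying worlds: {d}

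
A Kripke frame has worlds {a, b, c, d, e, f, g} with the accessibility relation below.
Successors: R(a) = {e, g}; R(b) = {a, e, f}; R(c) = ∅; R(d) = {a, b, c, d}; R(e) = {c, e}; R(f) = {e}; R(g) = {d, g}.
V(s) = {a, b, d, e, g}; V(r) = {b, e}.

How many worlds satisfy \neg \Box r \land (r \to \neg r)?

3

Recall that \Box ψ holds at a world iff ψ holds at every accessible world, and \Diamond ψ holds iff ψ holds at some accessible world.
Let φ = \neg \Box r \land (r \to \neg r). Evaluate φ at each world:
  a (successors {e, g}): φ is true.
  b (successors {a, e, f}): φ is false.
  c (successors ∅): φ is false.
  d (successors {a, b, c, d}): φ is true.
  e (successors {c, e}): φ is false.
  f (successors {e}): φ is false.
  g (successors {d, g}): φ is true.
For instance, at f:
  At f: \neg \Box r is false, r \to \neg r is true, so \neg \Box r \land (r \to \neg r) is false.
    At f: \Box r is true, so \neg \Box r is false.
      At f: \Box r requires r at every successor {e}.
        At e: r is true.
      So \Box r is true at f.
Satisfying worlds: {a, d, g}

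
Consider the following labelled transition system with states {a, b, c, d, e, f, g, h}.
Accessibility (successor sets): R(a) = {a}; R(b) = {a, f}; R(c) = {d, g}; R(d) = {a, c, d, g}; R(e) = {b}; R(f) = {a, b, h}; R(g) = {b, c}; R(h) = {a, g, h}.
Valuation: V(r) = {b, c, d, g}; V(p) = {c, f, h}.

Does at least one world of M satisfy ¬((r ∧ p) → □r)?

No

Let φ = ¬((r ∧ p) → □r). Evaluate φ at each world:
  a (successors {a}): φ is false.
  b (successors {a, f}): φ is false.
  c (successors {d, g}): φ is false.
  d (successors {a, c, d, g}): φ is false.
  e (successors {b}): φ is false.
  f (successors {a, b, h}): φ is false.
  g (successors {b, c}): φ is false.
  h (successors {a, g, h}): φ is false.
For instance, at d:
  At d: (r ∧ p) → □r is true, so ¬((r ∧ p) → □r) is false.
    At d: r ∧ p is false, □r is false, so (r ∧ p) → □r is true.
      At d: □r requires r at every successor {a, c, d, g}.
        r fails at a, so □r is false at d.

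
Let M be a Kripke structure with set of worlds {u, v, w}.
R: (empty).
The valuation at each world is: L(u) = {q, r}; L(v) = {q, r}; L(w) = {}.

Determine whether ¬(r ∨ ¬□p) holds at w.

Yes

At w: r ∨ ¬□p is false, so ¬(r ∨ ¬□p) is true.
  At w: r is false, ¬□p is false, so r ∨ ¬□p is false.
    At w: □p is true, so ¬□p is false.
      At w: no accessible worlds, so □p holds vacuously.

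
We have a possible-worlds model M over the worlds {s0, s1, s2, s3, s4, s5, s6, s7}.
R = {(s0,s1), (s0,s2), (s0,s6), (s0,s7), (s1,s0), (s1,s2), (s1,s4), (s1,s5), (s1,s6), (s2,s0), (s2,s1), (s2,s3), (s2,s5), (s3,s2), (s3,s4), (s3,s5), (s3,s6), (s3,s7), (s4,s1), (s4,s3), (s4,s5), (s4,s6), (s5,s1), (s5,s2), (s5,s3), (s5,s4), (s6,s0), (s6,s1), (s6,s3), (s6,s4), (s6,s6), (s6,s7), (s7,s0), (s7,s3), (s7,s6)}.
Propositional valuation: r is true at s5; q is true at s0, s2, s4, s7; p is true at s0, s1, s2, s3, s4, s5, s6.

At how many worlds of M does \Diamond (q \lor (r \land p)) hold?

Recall that \Diamond ψ holds at a world iff ψ holds at some accessible world.
Let φ = \Diamond (q \lor (r \land p)). Evaluate φ at each world:
  s0 (successors {s1, s2, s6, s7}): φ is true.
  s1 (successors {s0, s2, s4, s5, s6}): φ is true.
  s2 (successors {s0, s1, s3, s5}): φ is true.
  s3 (successors {s2, s4, s5, s6, s7}): φ is true.
  s4 (successors {s1, s3, s5, s6}): φ is true.
  s5 (successors {s1, s2, s3, s4}): φ is true.
  s6 (successors {s0, s1, s3, s4, s6, s7}): φ is true.
  s7 (successors {s0, s3, s6}): φ is true.
For instance, at s5:
  At s5: \Diamond (q \lor (r \land p)) requires q \lor (r \land p) at some successor in {s1, s2, s3, s4}.
    q \lor (r \land p) holds at s2, so \Diamond (q \lor (r \land p)) is true at s5.
Satisfying worlds: {s0, s1, s2, s3, s4, s5, s6, s7}

8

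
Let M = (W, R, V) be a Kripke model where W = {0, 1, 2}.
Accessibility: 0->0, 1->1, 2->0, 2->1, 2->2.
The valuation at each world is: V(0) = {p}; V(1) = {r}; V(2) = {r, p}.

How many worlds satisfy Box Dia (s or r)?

Let φ = Box Dia (s or r). Evaluate φ at each world:
  0 (successors {0}): φ is false.
  1 (successors {1}): φ is true.
  2 (successors {0, 1, 2}): φ is false.
For instance, at 0:
  At 0: Box Dia (s or r) requires Dia (s or r) at every successor {0}.
    Dia (s or r) fails at 0, so Box Dia (s or r) is false at 0.
      At 0: Dia (s or r) requires s or r at some successor in {0}.
        At 0: s or r is false.
      So Dia (s or r) is false at 0.
Satisfying worlds: {1}

1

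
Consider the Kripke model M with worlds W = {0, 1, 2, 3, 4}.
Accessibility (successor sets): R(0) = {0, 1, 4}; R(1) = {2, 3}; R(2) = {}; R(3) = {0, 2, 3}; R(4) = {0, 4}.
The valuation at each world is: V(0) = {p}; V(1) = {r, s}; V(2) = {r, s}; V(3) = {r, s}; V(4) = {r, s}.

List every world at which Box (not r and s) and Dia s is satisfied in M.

none

Let φ = Box (not r and s) and Dia s. Evaluate φ at each world:
  0 (successors {0, 1, 4}): φ is false.
  1 (successors {2, 3}): φ is false.
  2 (successors ∅): φ is false.
  3 (successors {0, 2, 3}): φ is false.
  4 (successors {0, 4}): φ is false.
For instance, at 0:
  At 0: Box (not r and s) is false, Dia s is true, so Box (not r and s) and Dia s is false.
    At 0: Box (not r and s) requires not r and s at every successor {0, 1, 4}.
      not r and s fails at 0, so Box (not r and s) is false at 0.
    At 0: Dia s requires s at some successor in {0, 1, 4}.
      s holds at 1, so Dia s is true at 0.
Satisfying worlds: none.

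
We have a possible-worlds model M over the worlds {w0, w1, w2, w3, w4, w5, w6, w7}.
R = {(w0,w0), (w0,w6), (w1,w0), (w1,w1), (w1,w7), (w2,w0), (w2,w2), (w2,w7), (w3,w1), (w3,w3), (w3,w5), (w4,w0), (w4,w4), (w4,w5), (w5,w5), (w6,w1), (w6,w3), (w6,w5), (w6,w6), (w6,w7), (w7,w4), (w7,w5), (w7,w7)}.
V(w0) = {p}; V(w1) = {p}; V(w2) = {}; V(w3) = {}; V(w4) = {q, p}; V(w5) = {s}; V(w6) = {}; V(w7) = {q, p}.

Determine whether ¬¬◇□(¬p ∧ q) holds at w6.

No

At w6: ¬◇□(¬p ∧ q) is true, so ¬¬◇□(¬p ∧ q) is false.
  At w6: ◇□(¬p ∧ q) is false, so ¬◇□(¬p ∧ q) is true.
    At w6: ◇□(¬p ∧ q) requires □(¬p ∧ q) at some successor in {w1, w3, w5, w6, w7}.
      At w1: □(¬p ∧ q) is false.
      At w3: □(¬p ∧ q) is false.
      At w5: □(¬p ∧ q) is false.
      At w6: □(¬p ∧ q) is false.
      At w7: □(¬p ∧ q) is false.
    So ◇□(¬p ∧ q) is false at w6.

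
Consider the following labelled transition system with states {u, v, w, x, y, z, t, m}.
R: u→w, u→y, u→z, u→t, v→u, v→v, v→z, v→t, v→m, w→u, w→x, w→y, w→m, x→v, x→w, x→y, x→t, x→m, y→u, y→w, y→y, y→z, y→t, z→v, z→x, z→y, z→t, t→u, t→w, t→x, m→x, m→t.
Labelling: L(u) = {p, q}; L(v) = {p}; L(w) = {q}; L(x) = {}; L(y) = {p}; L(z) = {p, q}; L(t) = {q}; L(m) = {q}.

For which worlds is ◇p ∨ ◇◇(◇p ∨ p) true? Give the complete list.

u, v, w, x, y, z, t, m

Let φ = ◇p ∨ ◇◇(◇p ∨ p). Evaluate φ at each world:
  u (successors {w, y, z, t}): φ is true.
  v (successors {u, v, z, t, m}): φ is true.
  w (successors {u, x, y, m}): φ is true.
  x (successors {v, w, y, t, m}): φ is true.
  y (successors {u, w, y, z, t}): φ is true.
  z (successors {v, x, y, t}): φ is true.
  t (successors {u, w, x}): φ is true.
  m (successors {x, t}): φ is true.
For instance, at t:
  At t: ◇p is true, ◇◇(◇p ∨ p) is true, so ◇p ∨ ◇◇(◇p ∨ p) is true.
    At t: ◇p requires p at some successor in {u, w, x}.
      p holds at u, so ◇p is true at t.
    At t: ◇◇(◇p ∨ p) requires ◇(◇p ∨ p) at some successor in {u, w, x}.
      ◇(◇p ∨ p) holds at u, so ◇◇(◇p ∨ p) is true at t.
Satisfying worlds: {u, v, w, x, y, z, t, m}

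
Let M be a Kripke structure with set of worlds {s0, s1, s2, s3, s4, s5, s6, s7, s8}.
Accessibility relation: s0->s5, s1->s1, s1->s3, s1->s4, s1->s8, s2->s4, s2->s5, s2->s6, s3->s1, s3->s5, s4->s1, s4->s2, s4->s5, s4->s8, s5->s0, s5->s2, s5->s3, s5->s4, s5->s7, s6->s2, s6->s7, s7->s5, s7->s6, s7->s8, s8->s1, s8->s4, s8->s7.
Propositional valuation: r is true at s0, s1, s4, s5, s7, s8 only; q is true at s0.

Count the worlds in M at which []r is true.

Let φ = []r. Evaluate φ at each world:
  s0 (successors {s5}): φ is true.
  s1 (successors {s1, s3, s4, s8}): φ is false.
  s2 (successors {s4, s5, s6}): φ is false.
  s3 (successors {s1, s5}): φ is true.
  s4 (successors {s1, s2, s5, s8}): φ is false.
  s5 (successors {s0, s2, s3, s4, s7}): φ is false.
  s6 (successors {s2, s7}): φ is false.
  s7 (successors {s5, s6, s8}): φ is false.
  s8 (successors {s1, s4, s7}): φ is true.
For instance, at s3:
  At s3: []r requires r at every successor {s1, s5}.
    At s1: r is true.
    At s5: r is true.
  So []r is true at s3.
Satisfying worlds: {s0, s3, s8}

3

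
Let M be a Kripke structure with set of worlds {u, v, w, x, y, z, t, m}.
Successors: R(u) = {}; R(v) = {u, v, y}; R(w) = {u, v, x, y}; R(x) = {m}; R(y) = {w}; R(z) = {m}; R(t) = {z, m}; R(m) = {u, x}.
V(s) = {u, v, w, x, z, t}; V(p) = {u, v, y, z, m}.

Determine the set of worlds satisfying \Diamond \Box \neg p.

v, w, m

Let φ = \Diamond \Box \neg p. Evaluate φ at each world:
  u (successors ∅): φ is false.
  v (successors {u, v, y}): φ is true.
  w (successors {u, v, x, y}): φ is true.
  x (successors {m}): φ is false.
  y (successors {w}): φ is false.
  z (successors {m}): φ is false.
  t (successors {z, m}): φ is false.
  m (successors {u, x}): φ is true.
For instance, at t:
  At t: \Diamond \Box \neg p requires \Box \neg p at some successor in {z, m}.
    At z: \Box \neg p is false.
    At m: \Box \neg p is false.
  So \Diamond \Box \neg p is false at t.
Satisfying worlds: {v, w, m}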